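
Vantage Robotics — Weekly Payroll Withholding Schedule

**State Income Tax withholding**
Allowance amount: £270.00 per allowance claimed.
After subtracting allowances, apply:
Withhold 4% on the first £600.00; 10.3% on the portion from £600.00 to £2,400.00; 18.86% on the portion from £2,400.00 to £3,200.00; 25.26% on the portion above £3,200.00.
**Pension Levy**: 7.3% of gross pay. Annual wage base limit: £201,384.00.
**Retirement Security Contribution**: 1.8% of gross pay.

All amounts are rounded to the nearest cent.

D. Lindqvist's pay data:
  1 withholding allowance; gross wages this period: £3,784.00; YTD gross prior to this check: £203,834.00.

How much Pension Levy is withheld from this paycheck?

Pension Levy: YTD £203,834.00 ≥ cap £201,384.00 → £0.00

£0.00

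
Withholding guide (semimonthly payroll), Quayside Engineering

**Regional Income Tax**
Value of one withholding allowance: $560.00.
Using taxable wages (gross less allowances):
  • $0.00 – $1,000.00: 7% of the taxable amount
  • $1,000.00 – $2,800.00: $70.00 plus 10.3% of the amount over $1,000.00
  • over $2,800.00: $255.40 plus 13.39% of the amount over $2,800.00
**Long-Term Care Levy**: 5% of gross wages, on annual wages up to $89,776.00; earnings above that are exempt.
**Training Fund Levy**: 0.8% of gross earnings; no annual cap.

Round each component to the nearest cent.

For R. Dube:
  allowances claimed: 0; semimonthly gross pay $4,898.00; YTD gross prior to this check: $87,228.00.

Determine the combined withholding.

$702.90

Regional Income Tax: taxable = $4,898.00
  $255.40 + 13.39% × ($4,898.00 − $2,800.00) = $255.40 + 13.39% × $2,098.00 = $536.32
Long-Term Care Levy: cap $89,776.00 − YTD $87,228.00 = $2,548.00 subject; 5% × $2,548.00 = $127.40
Training Fund Levy: 0.8% × $4,898.00 = $39.18
Total: $536.32 + $127.40 + $39.18 = $702.90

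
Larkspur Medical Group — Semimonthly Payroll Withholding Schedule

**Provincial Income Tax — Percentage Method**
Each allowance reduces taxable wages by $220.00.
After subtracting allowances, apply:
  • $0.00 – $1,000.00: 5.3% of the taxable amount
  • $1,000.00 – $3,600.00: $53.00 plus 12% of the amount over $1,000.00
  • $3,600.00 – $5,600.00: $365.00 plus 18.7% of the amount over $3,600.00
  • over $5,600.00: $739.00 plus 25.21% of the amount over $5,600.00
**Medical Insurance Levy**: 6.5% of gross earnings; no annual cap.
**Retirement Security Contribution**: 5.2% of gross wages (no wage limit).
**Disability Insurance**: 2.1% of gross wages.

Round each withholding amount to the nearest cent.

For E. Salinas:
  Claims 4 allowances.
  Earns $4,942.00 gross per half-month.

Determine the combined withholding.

Provincial Income Tax: taxable = $4,942.00 − 4×$220.00 = $4,062.00
  $365.00 + 18.7% × ($4,062.00 − $3,600.00) = $365.00 + 18.7% × $462.00 = $451.39
Medical Insurance Levy: 6.5% × $4,942.00 = $321.23
Retirement Security Contribution: 5.2% × $4,942.00 = $256.98
Disability Insurance: 2.1% × $4,942.00 = $103.78
Total: $451.39 + $321.23 + $256.98 + $103.78 = $1,133.38

$1,133.38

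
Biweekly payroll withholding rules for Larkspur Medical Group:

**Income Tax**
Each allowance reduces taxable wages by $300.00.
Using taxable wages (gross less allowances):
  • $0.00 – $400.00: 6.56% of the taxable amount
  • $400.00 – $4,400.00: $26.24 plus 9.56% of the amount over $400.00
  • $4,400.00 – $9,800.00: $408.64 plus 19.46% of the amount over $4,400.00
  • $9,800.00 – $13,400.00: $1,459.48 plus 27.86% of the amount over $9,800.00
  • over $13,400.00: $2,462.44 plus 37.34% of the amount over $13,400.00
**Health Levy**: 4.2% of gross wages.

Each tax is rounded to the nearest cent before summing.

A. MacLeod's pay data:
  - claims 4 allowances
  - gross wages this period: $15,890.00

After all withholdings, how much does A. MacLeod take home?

$12,278.49

Income Tax: taxable = $15,890.00 − 4×$300.00 = $14,690.00
  $2,462.44 + 37.34% × ($14,690.00 − $13,400.00) = $2,462.44 + 37.34% × $1,290.00 = $2,944.13
Health Levy: 4.2% × $15,890.00 = $667.38
Total withheld: $2,944.13 + $667.38 = $3,611.51
Net pay: $15,890.00 − $3,611.51 = $12,278.49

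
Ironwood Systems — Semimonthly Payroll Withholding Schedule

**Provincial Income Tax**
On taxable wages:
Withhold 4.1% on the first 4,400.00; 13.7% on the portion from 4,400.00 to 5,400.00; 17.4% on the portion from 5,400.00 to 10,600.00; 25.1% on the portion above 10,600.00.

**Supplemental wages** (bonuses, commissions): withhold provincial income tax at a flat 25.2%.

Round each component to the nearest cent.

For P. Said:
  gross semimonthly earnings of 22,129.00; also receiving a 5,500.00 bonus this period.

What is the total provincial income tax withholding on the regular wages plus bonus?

5,501.98

Provincial Income Tax: taxable = 22,129.00
  1,222.20 + 25.1% × (22,129.00 − 10,600.00) = 1,222.20 + 25.1% × 11,529.00 = 4,115.98
Supplemental (25.2% flat on bonus): 25.2% × 5,500.00 = 1,386.00
Total provincial income tax: 4,115.98 + 1,386.00 = 5,501.98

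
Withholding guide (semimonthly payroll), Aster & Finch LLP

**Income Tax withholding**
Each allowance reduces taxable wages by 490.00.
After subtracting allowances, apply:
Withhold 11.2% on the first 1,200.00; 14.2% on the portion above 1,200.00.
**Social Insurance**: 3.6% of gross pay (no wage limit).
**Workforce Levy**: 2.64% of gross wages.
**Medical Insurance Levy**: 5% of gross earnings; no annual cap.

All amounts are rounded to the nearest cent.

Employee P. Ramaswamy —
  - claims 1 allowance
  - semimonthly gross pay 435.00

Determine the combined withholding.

Income Tax: taxable = 435.00 − 1×490.00 = -55.00
  Taxable ≤ 0 → 0.00
Social Insurance: 3.6% × 435.00 = 15.66
Workforce Levy: 2.64% × 435.00 = 11.48
Medical Insurance Levy: 5% × 435.00 = 21.75
Total: 0.00 + 15.66 + 11.48 + 21.75 = 48.89

48.89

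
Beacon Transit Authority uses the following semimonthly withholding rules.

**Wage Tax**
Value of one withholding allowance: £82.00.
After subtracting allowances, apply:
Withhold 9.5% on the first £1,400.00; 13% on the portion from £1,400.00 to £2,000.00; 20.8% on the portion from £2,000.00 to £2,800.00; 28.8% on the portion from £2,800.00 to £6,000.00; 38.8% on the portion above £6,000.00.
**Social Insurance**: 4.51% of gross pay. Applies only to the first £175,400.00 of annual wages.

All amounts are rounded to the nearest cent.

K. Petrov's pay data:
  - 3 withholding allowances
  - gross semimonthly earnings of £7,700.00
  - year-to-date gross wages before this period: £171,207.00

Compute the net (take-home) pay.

£5,647.75

Wage Tax: taxable = £7,700.00 − 3×£82.00 = £7,454.00
  £1,299.00 + 38.8% × (£7,454.00 − £6,000.00) = £1,299.00 + 38.8% × £1,454.00 = £1,863.15
Social Insurance: cap £175,400.00 − YTD £171,207.00 = £4,193.00 subject; 4.51% × £4,193.00 = £189.10
Total withheld: £1,863.15 + £189.10 = £2,052.25
Net pay: £7,700.00 − £2,052.25 = £5,647.75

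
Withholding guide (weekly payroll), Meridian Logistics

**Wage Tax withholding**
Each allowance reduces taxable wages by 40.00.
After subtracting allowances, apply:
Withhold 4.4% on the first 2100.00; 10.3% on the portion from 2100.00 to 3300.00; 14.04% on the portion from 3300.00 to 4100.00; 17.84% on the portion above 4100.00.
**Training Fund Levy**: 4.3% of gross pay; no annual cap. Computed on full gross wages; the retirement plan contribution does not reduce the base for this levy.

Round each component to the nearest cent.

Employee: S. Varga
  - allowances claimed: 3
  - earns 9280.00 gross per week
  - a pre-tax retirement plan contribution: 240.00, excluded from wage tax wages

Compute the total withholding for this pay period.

Wage Tax: taxable = 9280.00 − 240.00 − 3×40.00 = 8920.00
  328.32 + 17.84% × (8920.00 − 4100.00) = 328.32 + 17.84% × 4820.00 = 1188.21
Training Fund Levy: 4.3% × 9280.00 = 399.04
Total: 1188.21 + 399.04 = 1587.25

1587.25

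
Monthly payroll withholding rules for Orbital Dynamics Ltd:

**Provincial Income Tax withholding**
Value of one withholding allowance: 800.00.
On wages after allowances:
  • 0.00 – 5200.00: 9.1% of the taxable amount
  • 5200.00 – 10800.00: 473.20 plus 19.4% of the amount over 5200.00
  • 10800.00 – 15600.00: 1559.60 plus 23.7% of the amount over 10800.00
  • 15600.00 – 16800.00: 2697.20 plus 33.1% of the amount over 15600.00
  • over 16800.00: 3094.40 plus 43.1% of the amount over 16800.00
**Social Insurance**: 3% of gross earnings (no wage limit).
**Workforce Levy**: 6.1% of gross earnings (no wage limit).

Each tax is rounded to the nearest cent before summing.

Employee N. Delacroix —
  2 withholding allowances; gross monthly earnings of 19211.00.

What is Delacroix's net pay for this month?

Provincial Income Tax: taxable = 19211.00 − 2×800.00 = 17611.00
  3094.40 + 43.1% × (17611.00 − 16800.00) = 3094.40 + 43.1% × 811.00 = 3443.94
Social Insurance: 3% × 19211.00 = 576.33
Workforce Levy: 6.1% × 19211.00 = 1171.87
Total withheld: 3443.94 + 576.33 + 1171.87 = 5192.14
Net pay: 19211.00 − 5192.14 = 14018.86

14018.86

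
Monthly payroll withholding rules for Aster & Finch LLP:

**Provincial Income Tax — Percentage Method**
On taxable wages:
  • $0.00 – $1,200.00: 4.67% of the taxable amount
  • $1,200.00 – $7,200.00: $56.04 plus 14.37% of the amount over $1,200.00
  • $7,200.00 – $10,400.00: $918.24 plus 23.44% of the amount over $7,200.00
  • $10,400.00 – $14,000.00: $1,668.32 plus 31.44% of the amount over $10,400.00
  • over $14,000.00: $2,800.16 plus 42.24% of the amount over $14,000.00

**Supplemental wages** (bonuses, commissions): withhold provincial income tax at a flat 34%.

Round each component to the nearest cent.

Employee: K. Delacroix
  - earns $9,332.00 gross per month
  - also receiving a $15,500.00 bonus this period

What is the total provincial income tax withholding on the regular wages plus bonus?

Provincial Income Tax: taxable = $9,332.00
  $918.24 + 23.44% × ($9,332.00 − $7,200.00) = $918.24 + 23.44% × $2,132.00 = $1,417.98
Supplemental (34% flat on bonus): 34% × $15,500.00 = $5,270.00
Total provincial income tax: $1,417.98 + $5,270.00 = $6,687.98

$6,687.98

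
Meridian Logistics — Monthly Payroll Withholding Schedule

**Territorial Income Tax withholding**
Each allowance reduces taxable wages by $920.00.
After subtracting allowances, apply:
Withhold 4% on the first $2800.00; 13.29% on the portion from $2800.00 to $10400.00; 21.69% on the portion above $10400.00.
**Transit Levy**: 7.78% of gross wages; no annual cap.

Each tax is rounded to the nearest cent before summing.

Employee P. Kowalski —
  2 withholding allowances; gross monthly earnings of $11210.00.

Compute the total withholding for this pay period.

Territorial Income Tax: taxable = $11210.00 − 2×$920.00 = $9370.00
  $112.00 + 13.29% × ($9370.00 − $2800.00) = $112.00 + 13.29% × $6570.00 = $985.15
Transit Levy: 7.78% × $11210.00 = $872.14
Total: $985.15 + $872.14 = $1857.29

$1857.29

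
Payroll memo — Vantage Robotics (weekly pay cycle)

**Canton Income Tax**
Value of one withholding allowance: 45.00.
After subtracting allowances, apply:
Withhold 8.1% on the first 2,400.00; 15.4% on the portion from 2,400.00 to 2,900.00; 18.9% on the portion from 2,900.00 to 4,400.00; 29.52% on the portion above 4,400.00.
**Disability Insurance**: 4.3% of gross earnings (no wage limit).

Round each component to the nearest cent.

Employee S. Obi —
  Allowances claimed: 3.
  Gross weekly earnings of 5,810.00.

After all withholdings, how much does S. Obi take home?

Canton Income Tax: taxable = 5,810.00 − 3×45.00 = 5,675.00
  554.90 + 29.52% × (5,675.00 − 4,400.00) = 554.90 + 29.52% × 1,275.00 = 931.28
Disability Insurance: 4.3% × 5,810.00 = 249.83
Total withheld: 931.28 + 249.83 = 1,181.11
Net pay: 5,810.00 − 1,181.11 = 4,628.89

4,628.89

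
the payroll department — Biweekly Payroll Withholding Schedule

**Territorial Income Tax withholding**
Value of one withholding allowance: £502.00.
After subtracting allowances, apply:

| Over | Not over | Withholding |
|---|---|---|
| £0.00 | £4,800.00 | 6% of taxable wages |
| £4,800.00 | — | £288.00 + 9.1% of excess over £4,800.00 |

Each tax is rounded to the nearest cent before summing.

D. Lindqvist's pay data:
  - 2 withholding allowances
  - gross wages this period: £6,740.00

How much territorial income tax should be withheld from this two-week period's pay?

Territorial Income Tax: taxable = £6,740.00 − 2×£502.00 = £5,736.00
  £288.00 + 9.1% × (£5,736.00 − £4,800.00) = £288.00 + 9.1% × £936.00 = £373.18

£373.18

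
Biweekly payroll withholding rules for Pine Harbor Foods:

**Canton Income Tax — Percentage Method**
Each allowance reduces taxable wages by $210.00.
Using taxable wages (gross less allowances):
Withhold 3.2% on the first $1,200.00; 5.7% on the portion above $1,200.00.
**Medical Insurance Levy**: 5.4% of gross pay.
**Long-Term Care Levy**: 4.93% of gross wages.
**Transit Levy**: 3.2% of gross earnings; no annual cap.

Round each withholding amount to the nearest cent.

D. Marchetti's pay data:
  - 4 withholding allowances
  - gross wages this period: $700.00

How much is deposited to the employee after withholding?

Canton Income Tax: taxable = $700.00 − 4×$210.00 = $-140.00
  Taxable ≤ 0 → $0.00
Medical Insurance Levy: 5.4% × $700.00 = $37.80
Long-Term Care Levy: 4.93% × $700.00 = $34.51
Transit Levy: 3.2% × $700.00 = $22.40
Total withheld: $0.00 + $37.80 + $34.51 + $22.40 = $94.71
Net pay: $700.00 − $94.71 = $605.29

$605.29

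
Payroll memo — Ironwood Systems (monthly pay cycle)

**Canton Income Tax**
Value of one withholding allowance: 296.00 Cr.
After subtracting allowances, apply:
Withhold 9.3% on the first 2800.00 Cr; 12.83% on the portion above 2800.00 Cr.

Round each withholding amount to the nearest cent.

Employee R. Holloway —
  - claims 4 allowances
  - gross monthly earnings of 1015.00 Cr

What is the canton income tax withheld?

0.00 Cr

Canton Income Tax: taxable = 1015.00 Cr − 4×296.00 Cr = -169.00 Cr
  Taxable ≤ 0 → 0.00 Cr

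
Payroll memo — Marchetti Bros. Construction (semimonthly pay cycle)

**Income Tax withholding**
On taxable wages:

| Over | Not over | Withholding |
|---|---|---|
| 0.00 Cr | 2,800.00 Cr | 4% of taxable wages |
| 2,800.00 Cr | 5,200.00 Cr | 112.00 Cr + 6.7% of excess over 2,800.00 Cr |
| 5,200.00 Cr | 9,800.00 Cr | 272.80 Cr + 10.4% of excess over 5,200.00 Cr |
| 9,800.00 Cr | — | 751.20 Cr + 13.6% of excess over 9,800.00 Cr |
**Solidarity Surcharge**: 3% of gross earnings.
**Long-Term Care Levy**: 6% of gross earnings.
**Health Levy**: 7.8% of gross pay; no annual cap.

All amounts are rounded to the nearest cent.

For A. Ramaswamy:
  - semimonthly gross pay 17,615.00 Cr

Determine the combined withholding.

Income Tax: taxable = 17,615.00 Cr
  751.20 Cr + 13.6% × (17,615.00 Cr − 9,800.00 Cr) = 751.20 Cr + 13.6% × 7,815.00 Cr = 1,814.04 Cr
Solidarity Surcharge: 3% × 17,615.00 Cr = 528.45 Cr
Long-Term Care Levy: 6% × 17,615.00 Cr = 1,056.90 Cr
Health Levy: 7.8% × 17,615.00 Cr = 1,373.97 Cr
Total: 1,814.04 Cr + 528.45 Cr + 1,056.90 Cr + 1,373.97 Cr = 4,773.36 Cr

4,773.36 Cr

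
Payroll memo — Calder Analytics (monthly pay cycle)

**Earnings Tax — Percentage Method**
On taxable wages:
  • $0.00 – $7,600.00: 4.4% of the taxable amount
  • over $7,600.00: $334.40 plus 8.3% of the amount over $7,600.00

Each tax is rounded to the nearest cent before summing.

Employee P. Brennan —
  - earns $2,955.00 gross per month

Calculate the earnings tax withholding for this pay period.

$130.02

Earnings Tax: taxable = $2,955.00
  4.4% × $2,955.00 = $130.02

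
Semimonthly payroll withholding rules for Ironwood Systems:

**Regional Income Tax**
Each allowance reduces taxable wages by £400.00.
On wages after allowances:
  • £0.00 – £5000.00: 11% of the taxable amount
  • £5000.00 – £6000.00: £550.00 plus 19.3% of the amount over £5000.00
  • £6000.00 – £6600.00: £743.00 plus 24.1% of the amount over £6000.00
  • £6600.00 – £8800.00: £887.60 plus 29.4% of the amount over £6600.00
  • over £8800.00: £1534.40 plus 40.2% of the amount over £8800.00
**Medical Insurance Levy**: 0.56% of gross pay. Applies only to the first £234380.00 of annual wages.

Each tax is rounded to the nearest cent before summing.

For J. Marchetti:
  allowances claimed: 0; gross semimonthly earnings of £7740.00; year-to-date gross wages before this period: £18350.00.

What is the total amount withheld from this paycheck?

Regional Income Tax: taxable = £7740.00
  £887.60 + 29.4% × (£7740.00 − £6600.00) = £887.60 + 29.4% × £1140.00 = £1222.76
Medical Insurance Levy: 0.56% × £7740.00 = £43.34
Total: £1222.76 + £43.34 = £1266.10

£1266.10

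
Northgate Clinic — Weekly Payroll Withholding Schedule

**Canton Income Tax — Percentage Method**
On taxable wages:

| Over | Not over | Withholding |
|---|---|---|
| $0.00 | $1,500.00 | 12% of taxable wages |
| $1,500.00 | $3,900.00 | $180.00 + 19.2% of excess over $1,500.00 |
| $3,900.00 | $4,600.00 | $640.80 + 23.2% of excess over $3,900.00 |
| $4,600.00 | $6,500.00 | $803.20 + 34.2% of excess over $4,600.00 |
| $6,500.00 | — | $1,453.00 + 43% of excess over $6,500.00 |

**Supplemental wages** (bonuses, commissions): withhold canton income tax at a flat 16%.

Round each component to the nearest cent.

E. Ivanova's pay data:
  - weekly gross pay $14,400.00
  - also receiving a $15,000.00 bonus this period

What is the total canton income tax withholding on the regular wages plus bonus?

Canton Income Tax: taxable = $14,400.00
  $1,453.00 + 43% × ($14,400.00 − $6,500.00) = $1,453.00 + 43% × $7,900.00 = $4,850.00
Supplemental (16% flat on bonus): 16% × $15,000.00 = $2,400.00
Total canton income tax: $4,850.00 + $2,400.00 = $7,250.00

$7,250.00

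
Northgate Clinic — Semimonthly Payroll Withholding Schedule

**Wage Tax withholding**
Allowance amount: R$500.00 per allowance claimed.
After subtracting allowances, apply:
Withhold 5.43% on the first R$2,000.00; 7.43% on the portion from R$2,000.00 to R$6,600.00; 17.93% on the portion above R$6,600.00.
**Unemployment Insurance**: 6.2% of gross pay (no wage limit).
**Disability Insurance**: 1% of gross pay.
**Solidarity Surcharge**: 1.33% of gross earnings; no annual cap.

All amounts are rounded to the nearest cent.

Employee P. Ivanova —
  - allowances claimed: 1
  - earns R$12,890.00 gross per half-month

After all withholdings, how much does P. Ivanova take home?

Wage Tax: taxable = R$12,890.00 − 1×R$500.00 = R$12,390.00
  R$450.38 + 17.93% × (R$12,390.00 − R$6,600.00) = R$450.38 + 17.93% × R$5,790.00 = R$1,488.53
Unemployment Insurance: 6.2% × R$12,890.00 = R$799.18
Disability Insurance: 1% × R$12,890.00 = R$128.90
Solidarity Surcharge: 1.33% × R$12,890.00 = R$171.44
Total withheld: R$1,488.53 + R$799.18 + R$128.90 + R$171.44 = R$2,588.05
Net pay: R$12,890.00 − R$2,588.05 = R$10,301.95

R$10,301.95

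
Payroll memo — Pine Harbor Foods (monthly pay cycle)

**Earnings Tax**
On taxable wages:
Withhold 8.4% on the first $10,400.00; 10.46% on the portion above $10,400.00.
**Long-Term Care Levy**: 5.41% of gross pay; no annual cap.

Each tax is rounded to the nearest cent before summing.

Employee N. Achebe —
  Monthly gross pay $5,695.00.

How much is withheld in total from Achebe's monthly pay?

Earnings Tax: taxable = $5,695.00
  8.4% × $5,695.00 = $478.38
Long-Term Care Levy: 5.41% × $5,695.00 = $308.10
Total: $478.38 + $308.10 = $786.48

$786.48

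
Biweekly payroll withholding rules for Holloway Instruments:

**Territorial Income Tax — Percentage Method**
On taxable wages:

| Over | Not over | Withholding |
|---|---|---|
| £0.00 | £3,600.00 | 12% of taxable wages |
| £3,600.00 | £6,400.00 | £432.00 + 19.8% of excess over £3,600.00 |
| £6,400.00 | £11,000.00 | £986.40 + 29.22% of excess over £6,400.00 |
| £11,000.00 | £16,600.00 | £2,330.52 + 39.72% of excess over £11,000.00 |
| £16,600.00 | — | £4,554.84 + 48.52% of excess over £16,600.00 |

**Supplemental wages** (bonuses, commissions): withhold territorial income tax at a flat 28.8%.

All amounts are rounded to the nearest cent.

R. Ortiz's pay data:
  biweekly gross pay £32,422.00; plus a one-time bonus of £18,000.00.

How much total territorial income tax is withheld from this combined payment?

Territorial Income Tax: taxable = £32,422.00
  £4,554.84 + 48.52% × (£32,422.00 − £16,600.00) = £4,554.84 + 48.52% × £15,822.00 = £12,231.67
Supplemental (28.8% flat on bonus): 28.8% × £18,000.00 = £5,184.00
Total territorial income tax: £12,231.67 + £5,184.00 = £17,415.67

£17,415.67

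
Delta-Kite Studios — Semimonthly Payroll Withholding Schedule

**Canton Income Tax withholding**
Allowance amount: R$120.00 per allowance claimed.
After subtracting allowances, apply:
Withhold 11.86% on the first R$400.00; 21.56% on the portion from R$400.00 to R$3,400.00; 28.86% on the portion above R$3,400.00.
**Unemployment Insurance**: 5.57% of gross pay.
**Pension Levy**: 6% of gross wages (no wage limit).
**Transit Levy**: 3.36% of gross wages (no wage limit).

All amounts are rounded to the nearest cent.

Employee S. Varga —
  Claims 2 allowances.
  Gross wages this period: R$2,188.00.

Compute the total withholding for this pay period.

Canton Income Tax: taxable = R$2,188.00 − 2×R$120.00 = R$1,948.00
  R$47.44 + 21.56% × (R$1,948.00 − R$400.00) = R$47.44 + 21.56% × R$1,548.00 = R$381.19
Unemployment Insurance: 5.57% × R$2,188.00 = R$121.87
Pension Levy: 6% × R$2,188.00 = R$131.28
Transit Levy: 3.36% × R$2,188.00 = R$73.52
Total: R$381.19 + R$121.87 + R$131.28 + R$73.52 = R$707.86

R$707.86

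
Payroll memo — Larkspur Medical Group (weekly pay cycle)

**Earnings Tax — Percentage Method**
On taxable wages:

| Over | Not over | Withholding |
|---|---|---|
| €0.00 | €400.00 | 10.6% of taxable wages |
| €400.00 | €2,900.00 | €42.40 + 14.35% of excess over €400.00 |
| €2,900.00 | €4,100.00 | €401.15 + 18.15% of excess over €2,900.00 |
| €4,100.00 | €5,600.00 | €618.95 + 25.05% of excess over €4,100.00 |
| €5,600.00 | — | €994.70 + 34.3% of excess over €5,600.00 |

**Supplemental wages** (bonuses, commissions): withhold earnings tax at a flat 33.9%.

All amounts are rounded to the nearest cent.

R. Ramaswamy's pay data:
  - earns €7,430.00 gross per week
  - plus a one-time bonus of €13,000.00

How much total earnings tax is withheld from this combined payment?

Earnings Tax: taxable = €7,430.00
  €994.70 + 34.3% × (€7,430.00 − €5,600.00) = €994.70 + 34.3% × €1,830.00 = €1,622.39
Supplemental (33.9% flat on bonus): 33.9% × €13,000.00 = €4,407.00
Total earnings tax: €1,622.39 + €4,407.00 = €6,029.39

€6,029.39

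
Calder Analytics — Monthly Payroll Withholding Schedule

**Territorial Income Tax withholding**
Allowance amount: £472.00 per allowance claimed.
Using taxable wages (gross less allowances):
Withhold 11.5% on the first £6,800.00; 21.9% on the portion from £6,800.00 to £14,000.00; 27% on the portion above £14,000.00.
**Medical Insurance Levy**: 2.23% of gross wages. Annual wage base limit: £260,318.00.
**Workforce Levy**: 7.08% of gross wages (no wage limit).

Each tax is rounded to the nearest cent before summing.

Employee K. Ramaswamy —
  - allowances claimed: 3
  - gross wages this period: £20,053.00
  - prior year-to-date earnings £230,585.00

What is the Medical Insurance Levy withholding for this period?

£447.18

Medical Insurance Levy: 2.23% × £20,053.00 = £447.18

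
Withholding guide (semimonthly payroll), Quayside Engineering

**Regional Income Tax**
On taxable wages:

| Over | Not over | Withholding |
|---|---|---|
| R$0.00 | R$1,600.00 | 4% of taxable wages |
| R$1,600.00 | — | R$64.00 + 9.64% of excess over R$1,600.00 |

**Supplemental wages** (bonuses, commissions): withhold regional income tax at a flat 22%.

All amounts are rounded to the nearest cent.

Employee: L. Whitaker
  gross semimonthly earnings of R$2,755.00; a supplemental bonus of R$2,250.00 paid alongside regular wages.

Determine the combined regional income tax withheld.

Regional Income Tax: taxable = R$2,755.00
  R$64.00 + 9.64% × (R$2,755.00 − R$1,600.00) = R$64.00 + 9.64% × R$1,155.00 = R$175.34
Supplemental (22% flat on bonus): 22% × R$2,250.00 = R$495.00
Total regional income tax: R$175.34 + R$495.00 = R$670.34

R$670.34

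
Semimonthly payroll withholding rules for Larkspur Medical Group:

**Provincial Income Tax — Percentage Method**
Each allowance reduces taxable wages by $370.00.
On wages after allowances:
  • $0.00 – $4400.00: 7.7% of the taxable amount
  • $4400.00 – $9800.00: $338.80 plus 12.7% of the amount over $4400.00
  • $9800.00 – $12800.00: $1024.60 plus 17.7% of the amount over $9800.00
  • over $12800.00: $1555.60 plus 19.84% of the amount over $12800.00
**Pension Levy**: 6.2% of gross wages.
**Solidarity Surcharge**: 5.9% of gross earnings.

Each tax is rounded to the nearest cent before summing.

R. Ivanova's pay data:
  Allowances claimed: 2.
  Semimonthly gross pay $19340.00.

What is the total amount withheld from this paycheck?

Provincial Income Tax: taxable = $19340.00 − 2×$370.00 = $18600.00
  $1555.60 + 19.84% × ($18600.00 − $12800.00) = $1555.60 + 19.84% × $5800.00 = $2706.32
Pension Levy: 6.2% × $19340.00 = $1199.08
Solidarity Surcharge: 5.9% × $19340.00 = $1141.06
Total: $2706.32 + $1199.08 + $1141.06 = $5046.46

$5046.46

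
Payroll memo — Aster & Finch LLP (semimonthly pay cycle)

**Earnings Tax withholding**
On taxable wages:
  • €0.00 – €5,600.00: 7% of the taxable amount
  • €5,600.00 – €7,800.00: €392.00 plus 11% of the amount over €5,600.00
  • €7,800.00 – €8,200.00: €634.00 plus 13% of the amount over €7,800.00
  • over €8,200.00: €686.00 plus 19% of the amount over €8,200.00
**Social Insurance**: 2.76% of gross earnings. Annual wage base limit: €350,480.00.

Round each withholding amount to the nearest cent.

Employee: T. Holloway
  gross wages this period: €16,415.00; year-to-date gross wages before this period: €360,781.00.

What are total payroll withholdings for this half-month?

€2,246.85

Earnings Tax: taxable = €16,415.00
  €686.00 + 19% × (€16,415.00 − €8,200.00) = €686.00 + 19% × €8,215.00 = €2,246.85
Social Insurance: YTD €360,781.00 ≥ cap €350,480.00 → €0.00
Total: €2,246.85 + €0.00 = €2,246.85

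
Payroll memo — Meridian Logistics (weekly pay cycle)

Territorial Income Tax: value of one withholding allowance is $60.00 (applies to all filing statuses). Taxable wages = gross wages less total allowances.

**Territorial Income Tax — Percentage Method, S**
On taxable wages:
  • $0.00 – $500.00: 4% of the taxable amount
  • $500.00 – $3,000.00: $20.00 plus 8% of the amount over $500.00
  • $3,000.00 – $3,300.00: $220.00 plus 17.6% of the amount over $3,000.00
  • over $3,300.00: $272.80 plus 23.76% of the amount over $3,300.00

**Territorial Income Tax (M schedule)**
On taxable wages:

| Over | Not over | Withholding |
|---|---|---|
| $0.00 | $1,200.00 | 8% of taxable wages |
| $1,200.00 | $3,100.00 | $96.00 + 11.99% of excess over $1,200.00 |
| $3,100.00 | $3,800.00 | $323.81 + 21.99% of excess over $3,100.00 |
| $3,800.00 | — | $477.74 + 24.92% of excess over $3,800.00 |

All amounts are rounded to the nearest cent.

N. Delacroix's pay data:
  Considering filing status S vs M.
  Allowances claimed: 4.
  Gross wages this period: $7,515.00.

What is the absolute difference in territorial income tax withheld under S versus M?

$126.45

Territorial Income Tax (S): taxable = $7,515.00 − 4×$60.00 = $7,275.00
  $272.80 + 23.76% × ($7,275.00 − $3,300.00) = $272.80 + 23.76% × $3,975.00 = $1,217.26
Territorial Income Tax (M): taxable = $7,515.00 − 4×$60.00 = $7,275.00
  $477.74 + 24.92% × ($7,275.00 − $3,800.00) = $477.74 + 24.92% × $3,475.00 = $1,343.71
Difference: |$1,217.26 − $1,343.71| = $126.45 (higher under M)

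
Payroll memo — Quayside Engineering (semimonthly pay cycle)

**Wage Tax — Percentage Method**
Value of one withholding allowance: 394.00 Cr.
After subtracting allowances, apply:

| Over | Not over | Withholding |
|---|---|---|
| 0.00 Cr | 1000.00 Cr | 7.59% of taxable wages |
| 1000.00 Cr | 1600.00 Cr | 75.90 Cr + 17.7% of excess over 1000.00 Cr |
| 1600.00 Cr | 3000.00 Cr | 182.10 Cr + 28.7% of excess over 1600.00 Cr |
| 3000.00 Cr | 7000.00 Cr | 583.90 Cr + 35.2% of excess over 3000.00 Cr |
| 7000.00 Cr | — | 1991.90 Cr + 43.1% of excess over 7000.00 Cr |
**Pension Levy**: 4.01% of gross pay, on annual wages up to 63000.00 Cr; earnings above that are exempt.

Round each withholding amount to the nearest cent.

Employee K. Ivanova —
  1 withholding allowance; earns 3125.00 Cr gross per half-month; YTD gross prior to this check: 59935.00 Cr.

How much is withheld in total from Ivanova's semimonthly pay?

629.61 Cr

Wage Tax: taxable = 3125.00 Cr − 1×394.00 Cr = 2731.00 Cr
  182.10 Cr + 28.7% × (2731.00 Cr − 1600.00 Cr) = 182.10 Cr + 28.7% × 1131.00 Cr = 506.70 Cr
Pension Levy: cap 63000.00 Cr − YTD 59935.00 Cr = 3065.00 Cr subject; 4.01% × 3065.00 Cr = 122.91 Cr
Total: 506.70 Cr + 122.91 Cr = 629.61 Cr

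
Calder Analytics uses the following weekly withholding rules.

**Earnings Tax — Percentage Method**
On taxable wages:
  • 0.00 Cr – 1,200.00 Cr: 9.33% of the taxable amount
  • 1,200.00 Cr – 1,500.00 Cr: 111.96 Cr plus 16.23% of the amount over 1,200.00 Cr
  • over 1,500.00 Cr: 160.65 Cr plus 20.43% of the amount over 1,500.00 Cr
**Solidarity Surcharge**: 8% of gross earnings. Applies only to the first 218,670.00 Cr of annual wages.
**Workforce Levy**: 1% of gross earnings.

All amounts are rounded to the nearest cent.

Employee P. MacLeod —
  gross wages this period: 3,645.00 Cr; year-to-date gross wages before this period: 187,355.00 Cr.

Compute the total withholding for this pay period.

Earnings Tax: taxable = 3,645.00 Cr
  160.65 Cr + 20.43% × (3,645.00 Cr − 1,500.00 Cr) = 160.65 Cr + 20.43% × 2,145.00 Cr = 598.87 Cr
Solidarity Surcharge: 8% × 3,645.00 Cr = 291.60 Cr
Workforce Levy: 1% × 3,645.00 Cr = 36.45 Cr
Total: 598.87 Cr + 291.60 Cr + 36.45 Cr = 926.92 Cr

926.92 Cr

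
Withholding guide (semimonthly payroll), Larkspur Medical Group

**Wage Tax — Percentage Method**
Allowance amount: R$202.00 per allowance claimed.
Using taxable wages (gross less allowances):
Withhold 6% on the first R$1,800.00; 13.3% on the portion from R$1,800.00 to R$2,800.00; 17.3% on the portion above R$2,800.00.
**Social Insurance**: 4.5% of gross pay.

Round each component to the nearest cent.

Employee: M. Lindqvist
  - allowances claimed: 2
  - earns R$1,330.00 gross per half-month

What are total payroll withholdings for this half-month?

R$115.41

Wage Tax: taxable = R$1,330.00 − 2×R$202.00 = R$926.00
  6% × R$926.00 = R$55.56
Social Insurance: 4.5% × R$1,330.00 = R$59.85
Total: R$55.56 + R$59.85 = R$115.41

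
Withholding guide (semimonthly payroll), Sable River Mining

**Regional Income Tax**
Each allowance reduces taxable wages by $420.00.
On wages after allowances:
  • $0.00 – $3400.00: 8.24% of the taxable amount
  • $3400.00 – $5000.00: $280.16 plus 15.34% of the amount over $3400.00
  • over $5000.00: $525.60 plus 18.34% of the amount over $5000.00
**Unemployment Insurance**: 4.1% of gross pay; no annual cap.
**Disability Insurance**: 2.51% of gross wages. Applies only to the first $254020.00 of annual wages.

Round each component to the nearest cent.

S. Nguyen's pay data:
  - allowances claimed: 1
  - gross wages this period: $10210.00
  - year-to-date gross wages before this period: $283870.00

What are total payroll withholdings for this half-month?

Regional Income Tax: taxable = $10210.00 − 1×$420.00 = $9790.00
  $525.60 + 18.34% × ($9790.00 − $5000.00) = $525.60 + 18.34% × $4790.00 = $1404.09
Unemployment Insurance: 4.1% × $10210.00 = $418.61
Disability Insurance: YTD $283870.00 ≥ cap $254020.00 → $0.00
Total: $1404.09 + $418.61 + $0.00 = $1822.70

$1822.70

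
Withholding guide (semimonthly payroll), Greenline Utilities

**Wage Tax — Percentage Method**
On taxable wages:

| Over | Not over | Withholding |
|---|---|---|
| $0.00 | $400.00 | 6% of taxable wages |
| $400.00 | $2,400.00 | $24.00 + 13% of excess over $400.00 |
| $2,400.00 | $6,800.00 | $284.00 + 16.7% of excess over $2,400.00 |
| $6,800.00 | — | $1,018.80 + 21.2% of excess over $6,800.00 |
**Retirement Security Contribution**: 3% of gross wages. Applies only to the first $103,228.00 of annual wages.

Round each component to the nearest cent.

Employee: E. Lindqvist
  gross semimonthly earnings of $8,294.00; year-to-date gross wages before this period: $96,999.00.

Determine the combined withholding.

Wage Tax: taxable = $8,294.00
  $1,018.80 + 21.2% × ($8,294.00 − $6,800.00) = $1,018.80 + 21.2% × $1,494.00 = $1,335.53
Retirement Security Contribution: cap $103,228.00 − YTD $96,999.00 = $6,229.00 subject; 3% × $6,229.00 = $186.87
Total: $1,335.53 + $186.87 = $1,522.40

$1,522.40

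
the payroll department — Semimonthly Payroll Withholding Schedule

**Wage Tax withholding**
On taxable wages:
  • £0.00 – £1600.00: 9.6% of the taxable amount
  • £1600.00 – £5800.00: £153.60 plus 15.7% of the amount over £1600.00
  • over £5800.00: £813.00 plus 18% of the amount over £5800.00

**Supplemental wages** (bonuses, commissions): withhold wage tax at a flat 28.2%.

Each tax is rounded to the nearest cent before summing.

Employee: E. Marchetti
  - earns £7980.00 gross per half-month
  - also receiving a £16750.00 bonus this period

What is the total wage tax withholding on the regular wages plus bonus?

Wage Tax: taxable = £7980.00
  £813.00 + 18% × (£7980.00 − £5800.00) = £813.00 + 18% × £2180.00 = £1205.40
Supplemental (28.2% flat on bonus): 28.2% × £16750.00 = £4723.50
Total wage tax: £1205.40 + £4723.50 = £5928.90

£5928.90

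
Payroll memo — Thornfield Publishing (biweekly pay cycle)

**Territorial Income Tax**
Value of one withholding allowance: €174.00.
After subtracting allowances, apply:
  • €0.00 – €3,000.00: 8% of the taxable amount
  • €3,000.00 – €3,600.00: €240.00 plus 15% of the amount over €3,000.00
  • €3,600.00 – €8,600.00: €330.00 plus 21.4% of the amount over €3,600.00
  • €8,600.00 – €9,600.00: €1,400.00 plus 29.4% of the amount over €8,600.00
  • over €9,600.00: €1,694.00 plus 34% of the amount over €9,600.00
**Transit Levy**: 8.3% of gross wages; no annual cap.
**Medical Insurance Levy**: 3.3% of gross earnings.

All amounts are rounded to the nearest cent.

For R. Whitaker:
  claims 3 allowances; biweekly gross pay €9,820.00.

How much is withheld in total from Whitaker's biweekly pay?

Territorial Income Tax: taxable = €9,820.00 − 3×€174.00 = €9,298.00
  €1,400.00 + 29.4% × (€9,298.00 − €8,600.00) = €1,400.00 + 29.4% × €698.00 = €1,605.21
Transit Levy: 8.3% × €9,820.00 = €815.06
Medical Insurance Levy: 3.3% × €9,820.00 = €324.06
Total: €1,605.21 + €815.06 + €324.06 = €2,744.33

€2,744.33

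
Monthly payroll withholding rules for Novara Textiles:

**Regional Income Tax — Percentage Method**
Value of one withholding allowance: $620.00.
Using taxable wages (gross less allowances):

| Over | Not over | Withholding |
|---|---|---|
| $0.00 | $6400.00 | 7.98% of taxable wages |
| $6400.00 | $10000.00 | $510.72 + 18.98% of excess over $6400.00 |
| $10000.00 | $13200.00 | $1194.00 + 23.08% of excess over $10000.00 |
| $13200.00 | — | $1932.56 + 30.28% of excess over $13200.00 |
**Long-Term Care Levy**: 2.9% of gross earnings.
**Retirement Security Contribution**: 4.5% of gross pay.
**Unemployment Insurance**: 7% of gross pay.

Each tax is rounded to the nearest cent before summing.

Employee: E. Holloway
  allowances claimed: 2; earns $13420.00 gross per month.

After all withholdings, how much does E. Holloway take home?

$9790.38

Regional Income Tax: taxable = $13420.00 − 2×$620.00 = $12180.00
  $1194.00 + 23.08% × ($12180.00 − $10000.00) = $1194.00 + 23.08% × $2180.00 = $1697.14
Long-Term Care Levy: 2.9% × $13420.00 = $389.18
Retirement Security Contribution: 4.5% × $13420.00 = $603.90
Unemployment Insurance: 7% × $13420.00 = $939.40
Total withheld: $1697.14 + $389.18 + $603.90 + $939.40 = $3629.62
Net pay: $13420.00 − $3629.62 = $9790.38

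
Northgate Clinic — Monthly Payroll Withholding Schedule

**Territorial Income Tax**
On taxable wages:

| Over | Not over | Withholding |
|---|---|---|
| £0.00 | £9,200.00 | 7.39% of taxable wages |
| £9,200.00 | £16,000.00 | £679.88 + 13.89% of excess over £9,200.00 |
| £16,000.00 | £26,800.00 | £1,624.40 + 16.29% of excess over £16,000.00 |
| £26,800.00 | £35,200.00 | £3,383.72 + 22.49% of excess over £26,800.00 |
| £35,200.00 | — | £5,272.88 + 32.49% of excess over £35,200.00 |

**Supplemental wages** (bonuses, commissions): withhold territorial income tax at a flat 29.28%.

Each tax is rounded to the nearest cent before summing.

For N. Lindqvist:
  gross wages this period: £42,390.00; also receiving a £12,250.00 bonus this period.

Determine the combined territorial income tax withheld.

£11,195.71

Territorial Income Tax: taxable = £42,390.00
  £5,272.88 + 32.49% × (£42,390.00 − £35,200.00) = £5,272.88 + 32.49% × £7,190.00 = £7,608.91
Supplemental (29.28% flat on bonus): 29.28% × £12,250.00 = £3,586.80
Total territorial income tax: £7,608.91 + £3,586.80 = £11,195.71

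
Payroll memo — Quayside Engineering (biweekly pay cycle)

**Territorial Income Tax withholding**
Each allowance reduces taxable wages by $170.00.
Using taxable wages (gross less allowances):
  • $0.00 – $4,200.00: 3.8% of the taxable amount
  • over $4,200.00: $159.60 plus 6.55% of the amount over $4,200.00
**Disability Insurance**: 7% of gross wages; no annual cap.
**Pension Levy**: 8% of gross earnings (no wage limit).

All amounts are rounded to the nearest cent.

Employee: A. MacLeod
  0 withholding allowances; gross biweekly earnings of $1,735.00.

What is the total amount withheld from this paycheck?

$326.18

Territorial Income Tax: taxable = $1,735.00
  3.8% × $1,735.00 = $65.93
Disability Insurance: 7% × $1,735.00 = $121.45
Pension Levy: 8% × $1,735.00 = $138.80
Total: $65.93 + $121.45 + $138.80 = $326.18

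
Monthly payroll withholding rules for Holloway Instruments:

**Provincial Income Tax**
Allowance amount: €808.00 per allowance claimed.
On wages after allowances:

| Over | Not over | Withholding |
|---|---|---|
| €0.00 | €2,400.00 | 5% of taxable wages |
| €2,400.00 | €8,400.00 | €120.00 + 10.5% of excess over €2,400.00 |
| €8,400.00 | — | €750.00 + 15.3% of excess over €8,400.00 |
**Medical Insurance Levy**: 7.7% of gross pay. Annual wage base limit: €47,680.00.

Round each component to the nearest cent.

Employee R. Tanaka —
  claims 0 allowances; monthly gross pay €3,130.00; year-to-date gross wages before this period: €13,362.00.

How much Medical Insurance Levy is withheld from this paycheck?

€241.01

Medical Insurance Levy: 7.7% × €3,130.00 = €241.01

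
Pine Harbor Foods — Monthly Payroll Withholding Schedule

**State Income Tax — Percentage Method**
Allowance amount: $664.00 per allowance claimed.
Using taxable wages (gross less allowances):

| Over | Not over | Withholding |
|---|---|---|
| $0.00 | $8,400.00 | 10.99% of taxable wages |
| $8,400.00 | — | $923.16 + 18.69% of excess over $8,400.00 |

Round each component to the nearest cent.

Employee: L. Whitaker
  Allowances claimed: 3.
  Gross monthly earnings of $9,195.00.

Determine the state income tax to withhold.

State Income Tax: taxable = $9,195.00 − 3×$664.00 = $7,203.00
  10.99% × $7,203.00 = $791.61

$791.61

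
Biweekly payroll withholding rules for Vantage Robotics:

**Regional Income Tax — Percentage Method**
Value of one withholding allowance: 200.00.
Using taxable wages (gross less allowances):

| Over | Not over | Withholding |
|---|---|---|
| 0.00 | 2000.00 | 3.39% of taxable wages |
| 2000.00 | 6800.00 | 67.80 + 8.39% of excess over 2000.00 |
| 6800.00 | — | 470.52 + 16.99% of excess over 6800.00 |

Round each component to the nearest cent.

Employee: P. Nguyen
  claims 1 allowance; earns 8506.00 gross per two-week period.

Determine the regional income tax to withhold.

726.39

Regional Income Tax: taxable = 8506.00 − 1×200.00 = 8306.00
  470.52 + 16.99% × (8306.00 − 6800.00) = 470.52 + 16.99% × 1506.00 = 726.39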